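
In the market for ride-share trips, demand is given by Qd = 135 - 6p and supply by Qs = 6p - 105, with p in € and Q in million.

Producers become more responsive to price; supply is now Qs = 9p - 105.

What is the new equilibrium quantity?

39

Solve the original market: 135 - 6p = 6p - 105, hence p = 20 and Q = 15.
With the change applied: demand Qd = 135 - 6p, supply Qs = 9p - 105.
Setting them equal: 135 - 6p = 9p - 105 → 240 = 15p, so p = 16 and Q = 39.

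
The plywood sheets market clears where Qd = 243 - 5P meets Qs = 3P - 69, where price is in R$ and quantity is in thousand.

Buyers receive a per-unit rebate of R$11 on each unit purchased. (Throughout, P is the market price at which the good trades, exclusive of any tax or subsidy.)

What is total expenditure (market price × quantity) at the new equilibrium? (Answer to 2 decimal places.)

3148.17

Before the shock: 243 - 5P = 3P - 69 ⇒ 312 = 8P ⇒ P = 39, Q = 48.
Since buyers' out-of-pocket price is the market price minus the rebate, the effective demand curve becomes Qd = 298 - 5P.
New equilibrium: 298 - 5P = 3P - 69 ⇒ 367 = 8P ⇒ P = 45.875, Q = 68.625.
New expenditure = 45.875 × 68.625 = 3148.17.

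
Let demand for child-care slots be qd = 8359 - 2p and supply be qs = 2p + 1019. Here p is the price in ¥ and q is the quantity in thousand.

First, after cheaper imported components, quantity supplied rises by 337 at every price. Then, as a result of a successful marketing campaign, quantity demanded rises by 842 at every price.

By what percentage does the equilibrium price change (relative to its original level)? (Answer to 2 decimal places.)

+6.88

Original equilibrium: 8359 - 2p = 2p + 1019 gives 7340 = 4p, so p = 1835 and q = 4689.
The new curves are qd = 9201 - 2p (demand) and qs = 2p + 1356 (supply).
Clearing the new market: 9201 - 2p = 2p + 1356, so p = 1961.25 and q = 5278.5.
%Δp = (1961.25 − 1835) / 1835 × 100 = +6.88%.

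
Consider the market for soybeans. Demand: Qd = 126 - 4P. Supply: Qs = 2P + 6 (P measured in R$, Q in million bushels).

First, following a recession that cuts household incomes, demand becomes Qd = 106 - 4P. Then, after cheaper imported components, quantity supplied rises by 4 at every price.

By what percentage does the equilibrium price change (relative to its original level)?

-20

Original equilibrium: 126 - 4P = 2P + 6 gives 120 = 6P, so P = 20 and Q = 46.
The new curves are Qd = 106 - 4P (demand) and Qs = 2P + 10 (supply).
New equilibrium: 106 - 4P = 2P + 10 ⇒ 96 = 6P ⇒ P = 16, Q = 42.
%ΔP = (16 − 20) / 20 × 100 = -20%.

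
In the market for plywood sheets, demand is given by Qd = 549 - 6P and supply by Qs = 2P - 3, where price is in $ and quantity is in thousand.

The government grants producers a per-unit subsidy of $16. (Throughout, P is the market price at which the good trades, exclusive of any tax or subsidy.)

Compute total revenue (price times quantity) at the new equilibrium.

10335

Initially, 549 - 6P = 2P - 3, so 552 = 8P and P = 69, Q = 135.
Since sellers receive the price plus the subsidy, the effective supply curve becomes Qs = 2P + 29.
New equilibrium: 549 - 6P = 2P + 29 ⇒ 520 = 8P ⇒ P = 65, Q = 159.
New expenditure = 65 × 159 = 10335.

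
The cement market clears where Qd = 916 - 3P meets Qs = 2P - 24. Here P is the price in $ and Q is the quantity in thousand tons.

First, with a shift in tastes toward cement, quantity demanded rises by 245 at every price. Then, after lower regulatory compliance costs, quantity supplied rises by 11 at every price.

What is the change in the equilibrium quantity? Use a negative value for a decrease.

+104.6

Initially, 916 - 3P = 2P - 24, so 940 = 5P and P = 188, Q = 352.
With the change applied: demand Qd = 1161 - 3P, supply Qs = 2P - 13.
Setting them equal: 1161 - 3P = 2P - 13 → 1174 = 5P, so P = 234.8 and Q = 456.6.
ΔQ = 456.6 − 352 = +104.6.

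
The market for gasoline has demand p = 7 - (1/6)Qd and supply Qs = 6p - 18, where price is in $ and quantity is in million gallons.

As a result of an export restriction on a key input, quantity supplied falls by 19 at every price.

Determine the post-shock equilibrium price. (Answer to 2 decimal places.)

6.58

Solve the original market: 42 - 6p = 6p - 18, hence p = 5 and Q = 12.
With the change applied: demand Qd = 42 - 6p, supply Qs = 6p - 37.
Setting them equal: 42 - 6p = 6p - 37 → 79 = 12p, so p = 79/12 ≈ 6.5833 and Q = 2.5.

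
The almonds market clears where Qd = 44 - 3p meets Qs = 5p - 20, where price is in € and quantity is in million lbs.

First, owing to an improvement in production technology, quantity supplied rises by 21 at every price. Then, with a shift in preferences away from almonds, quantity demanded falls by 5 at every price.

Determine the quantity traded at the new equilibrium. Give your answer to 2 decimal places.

Before the shock: 44 - 3p = 5p - 20 ⇒ 64 = 8p ⇒ p = 8, Q = 20.
After the shift, demand is Qd = 39 - 3p and supply is Qs = 5p + 1.
Setting them equal: 39 - 3p = 5p + 1 → 38 = 8p, so p = 4.75 and Q = 24.75.

24.75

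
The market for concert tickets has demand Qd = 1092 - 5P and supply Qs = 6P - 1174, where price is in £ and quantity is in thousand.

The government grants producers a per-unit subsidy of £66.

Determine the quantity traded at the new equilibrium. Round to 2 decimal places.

Solve the original market: 1092 - 5P = 6P - 1174, hence P = 206 and Q = 62.
Since sellers receive the price plus the subsidy, the effective supply curve becomes Qs = 6P - 778.
Clearing the new market: 1092 - 5P = 6P - 778, so P = 170 and Q = 242.

242.00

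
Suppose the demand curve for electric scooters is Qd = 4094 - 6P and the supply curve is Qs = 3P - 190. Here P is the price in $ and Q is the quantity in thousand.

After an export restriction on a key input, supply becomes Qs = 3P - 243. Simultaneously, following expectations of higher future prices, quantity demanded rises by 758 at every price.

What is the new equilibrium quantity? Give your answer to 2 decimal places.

1455.33

Original equilibrium: 4094 - 6P = 3P - 190 gives 4284 = 9P, so P = 476 and Q = 1238.
The shock moves the curves to Qd = 4852 - 6P and Qs = 3P - 243.
Equate the new curves: 4852 - 6P = 3P - 243, giving 5095 = 9P, P = 5095/9 ≈ 566.1111, Q = 4366/3 ≈ 1455.3333.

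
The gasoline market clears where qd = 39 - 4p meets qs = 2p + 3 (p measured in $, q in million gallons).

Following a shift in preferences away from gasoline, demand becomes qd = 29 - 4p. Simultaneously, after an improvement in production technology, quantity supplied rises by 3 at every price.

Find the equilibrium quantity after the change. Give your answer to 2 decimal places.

Before the shock: 39 - 4p = 2p + 3 ⇒ 36 = 6p ⇒ p = 6, q = 15.
The shock moves the curves to qd = 29 - 4p and qs = 2p + 6.
Setting them equal: 29 - 4p = 2p + 6 → 23 = 6p, so p = 23/6 ≈ 3.8333 and q = 41/3 ≈ 13.6667.

13.67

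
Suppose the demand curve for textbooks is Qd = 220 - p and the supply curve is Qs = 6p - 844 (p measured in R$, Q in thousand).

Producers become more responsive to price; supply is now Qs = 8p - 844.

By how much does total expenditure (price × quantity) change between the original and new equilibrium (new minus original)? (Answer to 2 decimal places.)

+1696.40

Original equilibrium: 220 - p = 6p - 844 gives 1064 = 7p, so p = 152 and Q = 68.
The shock moves the curves to Qd = 220 - p and Qs = 8p - 844.
Equate the new curves: 220 - p = 8p - 844, giving 1064 = 9p, p = 1064/9 ≈ 118.2222, Q = 916/9 ≈ 101.7778.
Expenditure moves from 152×68 = 10336 to 118.2222×101.7778 = 12032.3951; change = +1696.40.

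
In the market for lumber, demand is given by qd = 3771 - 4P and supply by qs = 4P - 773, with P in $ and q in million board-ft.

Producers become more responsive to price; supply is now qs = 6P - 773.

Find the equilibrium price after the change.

Before the shock: 3771 - 4P = 4P - 773 ⇒ 4544 = 8P ⇒ P = 568, q = 1499.
The shock moves the curves to qd = 3771 - 4P and qs = 6P - 773.
Setting them equal: 3771 - 4P = 6P - 773 → 4544 = 10P, so P = 454.4 and q = 1953.4.

454.4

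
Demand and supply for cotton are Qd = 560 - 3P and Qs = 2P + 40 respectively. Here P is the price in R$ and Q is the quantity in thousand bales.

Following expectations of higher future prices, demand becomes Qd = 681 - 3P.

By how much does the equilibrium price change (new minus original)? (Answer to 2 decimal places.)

+24.20

Solve the original market: 560 - 3P = 2P + 40, hence P = 104 and Q = 248.
The new curves are Qd = 681 - 3P (demand) and Qs = 2P + 40 (supply).
Equate the new curves: 681 - 3P = 2P + 40, giving 641 = 5P, P = 128.2, Q = 296.4.
ΔP = 128.2 − 104 = +24.20.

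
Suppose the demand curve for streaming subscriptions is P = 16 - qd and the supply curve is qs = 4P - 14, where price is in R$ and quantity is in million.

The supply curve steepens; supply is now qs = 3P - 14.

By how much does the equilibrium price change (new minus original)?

+1.5

Original equilibrium: 16 - P = 4P - 14 gives 30 = 5P, so P = 6 and q = 10.
With the change applied: demand qd = 16 - P, supply qs = 3P - 14.
Clearing the new market: 16 - P = 3P - 14, so P = 7.5 and q = 8.5.
ΔP = 7.5 − 6 = +1.5.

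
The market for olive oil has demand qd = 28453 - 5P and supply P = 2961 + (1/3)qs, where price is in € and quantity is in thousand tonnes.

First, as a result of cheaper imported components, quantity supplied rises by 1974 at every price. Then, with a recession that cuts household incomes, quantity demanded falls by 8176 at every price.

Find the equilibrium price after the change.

3398.25

Before the shock: 28453 - 5P = 3P - 8883 ⇒ 37336 = 8P ⇒ P = 4667, q = 5118.
The shock moves the curves to qd = 20277 - 5P and qs = 3P - 6909.
New equilibrium: 20277 - 5P = 3P - 6909 ⇒ 27186 = 8P ⇒ P = 3398.25, q = 3285.75.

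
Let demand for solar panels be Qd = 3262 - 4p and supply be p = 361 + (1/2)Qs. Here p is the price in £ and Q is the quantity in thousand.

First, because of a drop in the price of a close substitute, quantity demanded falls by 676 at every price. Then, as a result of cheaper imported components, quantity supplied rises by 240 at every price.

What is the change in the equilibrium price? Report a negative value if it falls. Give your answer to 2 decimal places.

Original equilibrium: 3262 - 4p = 2p - 722 gives 3984 = 6p, so p = 664 and Q = 606.
With the change applied: demand Qd = 2586 - 4p, supply Qs = 2p - 482.
New equilibrium: 2586 - 4p = 2p - 482 ⇒ 3068 = 6p ⇒ p = 1534/3 ≈ 511.3333, Q = 1622/3 ≈ 540.6667.
Δp = 511.3333 − 664 = -152.67.

-152.67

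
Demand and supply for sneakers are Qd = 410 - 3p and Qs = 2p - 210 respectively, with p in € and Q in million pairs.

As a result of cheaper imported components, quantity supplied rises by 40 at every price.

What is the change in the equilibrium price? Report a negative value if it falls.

Before the shock: 410 - 3p = 2p - 210 ⇒ 620 = 5p ⇒ p = 124, Q = 38.
After the shift, demand is Qd = 410 - 3p and supply is Qs = 2p - 170.
Clearing the new market: 410 - 3p = 2p - 170, so p = 116 and Q = 62.
Δp = 116 − 124 = -8.

-8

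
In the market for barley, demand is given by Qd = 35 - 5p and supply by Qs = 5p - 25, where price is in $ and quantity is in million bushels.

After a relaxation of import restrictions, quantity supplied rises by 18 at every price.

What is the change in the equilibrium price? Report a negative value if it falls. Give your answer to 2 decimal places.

Initially, 35 - 5p = 5p - 25, so 60 = 10p and p = 6, Q = 5.
The new curves are Qd = 35 - 5p (demand) and Qs = 5p - 7 (supply).
New equilibrium: 35 - 5p = 5p - 7 ⇒ 42 = 10p ⇒ p = 4.2, Q = 14.
Δp = 4.2 − 6 = -1.80.

-1.80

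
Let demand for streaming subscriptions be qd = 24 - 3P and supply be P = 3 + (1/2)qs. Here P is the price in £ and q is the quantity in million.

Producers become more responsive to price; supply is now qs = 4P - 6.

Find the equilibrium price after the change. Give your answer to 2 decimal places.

4.29

Before the shock: 24 - 3P = 2P - 6 ⇒ 30 = 5P ⇒ P = 6, q = 6.
The new curves are qd = 24 - 3P (demand) and qs = 4P - 6 (supply).
Equate the new curves: 24 - 3P = 4P - 6, giving 30 = 7P, P = 30/7 ≈ 4.2857, q = 78/7 ≈ 11.1429.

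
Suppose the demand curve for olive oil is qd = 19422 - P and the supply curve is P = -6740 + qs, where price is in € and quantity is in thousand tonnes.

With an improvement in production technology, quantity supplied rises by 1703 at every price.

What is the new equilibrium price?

5489.5

Before the shock: 19422 - P = P + 6740 ⇒ 12682 = 2P ⇒ P = 6341, q = 13081.
After the shift, demand is qd = 19422 - P and supply is qs = P + 8443.
New equilibrium: 19422 - P = P + 8443 ⇒ 10979 = 2P ⇒ P = 5489.5, q = 13932.5.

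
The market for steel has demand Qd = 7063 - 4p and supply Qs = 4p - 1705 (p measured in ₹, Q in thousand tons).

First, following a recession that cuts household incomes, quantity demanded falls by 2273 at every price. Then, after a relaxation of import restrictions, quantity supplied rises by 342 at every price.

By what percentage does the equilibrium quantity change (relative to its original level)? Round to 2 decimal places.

-36.04

Initially, 7063 - 4p = 4p - 1705, so 8768 = 8p and p = 1096, Q = 2679.
The new curves are Qd = 4790 - 4p (demand) and Qs = 4p - 1363 (supply).
Equate the new curves: 4790 - 4p = 4p - 1363, giving 6153 = 8p, p = 769.125, Q = 1713.5.
%ΔQ = (1713.5 − 2679) / 2679 × 100 = -36.04%.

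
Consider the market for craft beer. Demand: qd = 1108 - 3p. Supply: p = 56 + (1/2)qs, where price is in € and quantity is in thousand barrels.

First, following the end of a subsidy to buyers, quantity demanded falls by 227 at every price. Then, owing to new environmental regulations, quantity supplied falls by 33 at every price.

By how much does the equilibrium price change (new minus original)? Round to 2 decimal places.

-38.80

Original equilibrium: 1108 - 3p = 2p - 112 gives 1220 = 5p, so p = 244 and q = 376.
The new curves are qd = 881 - 3p (demand) and qs = 2p - 145 (supply).
Setting them equal: 881 - 3p = 2p - 145 → 1026 = 5p, so p = 205.2 and q = 265.4.
Δp = 205.2 − 244 = -38.80.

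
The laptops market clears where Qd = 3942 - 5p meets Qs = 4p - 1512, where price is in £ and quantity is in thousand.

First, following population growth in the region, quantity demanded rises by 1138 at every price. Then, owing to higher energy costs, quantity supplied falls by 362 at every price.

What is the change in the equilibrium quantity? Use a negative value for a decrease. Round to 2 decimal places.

+304.67

Solve the original market: 3942 - 5p = 4p - 1512, hence p = 606 and Q = 912.
The new curves are Qd = 5080 - 5p (demand) and Qs = 4p - 1874 (supply).
Setting them equal: 5080 - 5p = 4p - 1874 → 6954 = 9p, so p = 2318/3 ≈ 772.6667 and Q = 3650/3 ≈ 1216.6667.
ΔQ = 1216.6667 − 912 = +304.67.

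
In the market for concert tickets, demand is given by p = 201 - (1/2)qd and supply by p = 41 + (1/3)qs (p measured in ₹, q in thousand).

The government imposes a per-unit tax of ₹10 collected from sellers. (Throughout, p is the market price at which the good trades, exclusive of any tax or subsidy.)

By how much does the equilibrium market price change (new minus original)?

Original equilibrium: 402 - 2p = 3p - 123 gives 525 = 5p, so p = 105 and q = 192.
Since sellers keep the price net of the tax, the effective supply curve becomes qs = 3p - 153.
Equate the new curves: 402 - 2p = 3p - 153, giving 555 = 5p, p = 111, q = 180.
Δp = 111 − 105 = +6.

+6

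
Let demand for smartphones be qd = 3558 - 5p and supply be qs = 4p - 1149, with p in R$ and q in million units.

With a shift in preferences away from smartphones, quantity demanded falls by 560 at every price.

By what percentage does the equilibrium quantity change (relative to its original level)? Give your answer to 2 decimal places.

-26.39

Initially, 3558 - 5p = 4p - 1149, so 4707 = 9p and p = 523, q = 943.
The shock moves the curves to qd = 2998 - 5p and qs = 4p - 1149.
Setting them equal: 2998 - 5p = 4p - 1149 → 4147 = 9p, so p = 4147/9 ≈ 460.7778 and q = 6247/9 ≈ 694.1111.
%Δq = (694.1111 − 943) / 943 × 100 = -26.39%.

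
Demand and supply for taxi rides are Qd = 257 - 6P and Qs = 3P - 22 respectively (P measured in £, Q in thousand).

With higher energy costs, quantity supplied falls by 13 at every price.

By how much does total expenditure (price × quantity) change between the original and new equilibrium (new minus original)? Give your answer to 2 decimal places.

-178.63

Solve the original market: 257 - 6P = 3P - 22, hence P = 31 and Q = 71.
The new curves are Qd = 257 - 6P (demand) and Qs = 3P - 35 (supply).
New equilibrium: 257 - 6P = 3P - 35 ⇒ 292 = 9P ⇒ P = 292/9 ≈ 32.4444, Q = 187/3 ≈ 62.3333.
Expenditure moves from 31×71 = 2201 to 32.4444×62.3333 = 2022.3704; change = -178.63.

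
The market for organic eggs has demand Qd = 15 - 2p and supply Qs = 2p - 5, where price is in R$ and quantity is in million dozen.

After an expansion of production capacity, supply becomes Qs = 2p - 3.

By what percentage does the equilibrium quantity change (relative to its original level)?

+20

Original equilibrium: 15 - 2p = 2p - 5 gives 20 = 4p, so p = 5 and Q = 5.
The shock moves the curves to Qd = 15 - 2p and Qs = 2p - 3.
Setting them equal: 15 - 2p = 2p - 3 → 18 = 4p, so p = 4.5 and Q = 6.
%ΔQ = (6 − 5) / 5 × 100 = +20%.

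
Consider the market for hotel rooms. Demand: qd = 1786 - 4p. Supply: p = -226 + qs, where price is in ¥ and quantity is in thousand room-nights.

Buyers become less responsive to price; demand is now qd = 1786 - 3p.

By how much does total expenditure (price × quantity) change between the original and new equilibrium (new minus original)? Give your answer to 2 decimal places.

Initially, 1786 - 4p = p + 226, so 1560 = 5p and p = 312, q = 538.
The new curves are qd = 1786 - 3p (demand) and qs = p + 226 (supply).
Equate the new curves: 1786 - 3p = p + 226, giving 1560 = 4p, p = 390, q = 616.
Expenditure moves from 312×538 = 167856 to 390×616 = 240240; change = +72384.00.

+72384.00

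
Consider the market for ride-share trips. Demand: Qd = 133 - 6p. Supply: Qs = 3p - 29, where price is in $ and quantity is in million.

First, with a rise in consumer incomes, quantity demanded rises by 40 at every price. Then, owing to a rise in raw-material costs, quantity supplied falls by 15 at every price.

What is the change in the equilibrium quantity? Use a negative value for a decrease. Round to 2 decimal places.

Original equilibrium: 133 - 6p = 3p - 29 gives 162 = 9p, so p = 18 and Q = 25.
The shock moves the curves to Qd = 173 - 6p and Qs = 3p - 44.
Equate the new curves: 173 - 6p = 3p - 44, giving 217 = 9p, p = 217/9 ≈ 24.1111, Q = 85/3 ≈ 28.3333.
ΔQ = 28.3333 − 25 = +3.33.

+3.33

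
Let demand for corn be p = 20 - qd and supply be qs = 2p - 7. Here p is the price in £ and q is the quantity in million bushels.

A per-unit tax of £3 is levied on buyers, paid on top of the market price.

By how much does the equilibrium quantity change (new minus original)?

Solve the original market: 20 - p = 2p - 7, hence p = 9 and q = 11.
Since buyers pay the price plus the tax, the effective demand curve becomes qd = 17 - p.
Equate the new curves: 17 - p = 2p - 7, giving 24 = 3p, p = 8, q = 9.
Δq = 9 − 11 = -2.

-2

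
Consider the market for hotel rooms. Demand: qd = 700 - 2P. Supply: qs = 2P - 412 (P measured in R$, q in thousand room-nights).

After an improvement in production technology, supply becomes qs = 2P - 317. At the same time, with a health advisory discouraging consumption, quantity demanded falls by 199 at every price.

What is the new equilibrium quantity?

Original equilibrium: 700 - 2P = 2P - 412 gives 1112 = 4P, so P = 278 and q = 144.
With the change applied: demand qd = 501 - 2P, supply qs = 2P - 317.
Setting them equal: 501 - 2P = 2P - 317 → 818 = 4P, so P = 204.5 and q = 92.

92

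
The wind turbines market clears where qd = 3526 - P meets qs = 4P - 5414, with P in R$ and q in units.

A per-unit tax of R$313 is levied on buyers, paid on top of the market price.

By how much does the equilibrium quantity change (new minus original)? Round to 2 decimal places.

-250.40

Solve the original market: 3526 - P = 4P - 5414, hence P = 1788 and q = 1738.
Since buyers pay the price plus the tax, the effective demand curve becomes qd = 3213 - P.
Equate the new curves: 3213 - P = 4P - 5414, giving 8627 = 5P, P = 1725.4, q = 1487.6.
Δq = 1487.6 − 1738 = -250.40.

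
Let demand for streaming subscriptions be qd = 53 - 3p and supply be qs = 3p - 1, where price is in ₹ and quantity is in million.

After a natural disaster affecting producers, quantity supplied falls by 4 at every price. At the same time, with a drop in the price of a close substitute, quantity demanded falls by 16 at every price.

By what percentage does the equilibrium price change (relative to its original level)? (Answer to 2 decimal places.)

Original equilibrium: 53 - 3p = 3p - 1 gives 54 = 6p, so p = 9 and q = 26.
The shock moves the curves to qd = 37 - 3p and qs = 3p - 5.
Clearing the new market: 37 - 3p = 3p - 5, so p = 7 and q = 16.
%Δp = (7 − 9) / 9 × 100 = -22.22%.

-22.22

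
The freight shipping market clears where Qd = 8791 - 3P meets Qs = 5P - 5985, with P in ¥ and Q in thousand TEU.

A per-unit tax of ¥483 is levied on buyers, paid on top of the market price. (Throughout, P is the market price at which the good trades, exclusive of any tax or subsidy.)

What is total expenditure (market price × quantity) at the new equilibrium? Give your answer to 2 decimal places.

3905435.70

Original equilibrium: 8791 - 3P = 5P - 5985 gives 14776 = 8P, so P = 1847 and Q = 3250.
Since buyers pay the price plus the tax, the effective demand curve becomes Qd = 7342 - 3P.
Setting them equal: 7342 - 3P = 5P - 5985 → 13327 = 8P, so P = 1665.875 and Q = 2344.375.
New expenditure = 1665.875 × 2344.375 = 3905435.70.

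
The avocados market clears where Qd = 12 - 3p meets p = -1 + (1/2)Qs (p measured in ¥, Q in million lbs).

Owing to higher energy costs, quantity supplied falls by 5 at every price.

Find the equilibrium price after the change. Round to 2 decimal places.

3.00

Initially, 12 - 3p = 2p + 2, so 10 = 5p and p = 2, Q = 6.
The new curves are Qd = 12 - 3p (demand) and Qs = 2p - 3 (supply).
Setting them equal: 12 - 3p = 2p - 3 → 15 = 5p, so p = 3 and Q = 3.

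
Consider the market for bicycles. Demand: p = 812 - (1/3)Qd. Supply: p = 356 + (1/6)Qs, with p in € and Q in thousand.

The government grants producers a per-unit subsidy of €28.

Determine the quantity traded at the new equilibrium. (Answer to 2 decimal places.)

Original equilibrium: 2436 - 3p = 6p - 2136 gives 4572 = 9p, so p = 508 and Q = 912.
Since sellers receive the price plus the subsidy, the effective supply curve becomes Qs = 6p - 1968.
Equate the new curves: 2436 - 3p = 6p - 1968, giving 4404 = 9p, p = 1468/3 ≈ 489.3333, Q = 968.

968.00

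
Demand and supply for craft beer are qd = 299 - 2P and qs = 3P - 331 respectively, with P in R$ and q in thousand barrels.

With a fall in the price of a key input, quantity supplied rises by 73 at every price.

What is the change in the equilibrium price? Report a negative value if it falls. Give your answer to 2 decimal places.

Before the shock: 299 - 2P = 3P - 331 ⇒ 630 = 5P ⇒ P = 126, q = 47.
After the shift, demand is qd = 299 - 2P and supply is qs = 3P - 258.
Clearing the new market: 299 - 2P = 3P - 258, so P = 111.4 and q = 76.2.
ΔP = 111.4 − 126 = -14.60.

-14.60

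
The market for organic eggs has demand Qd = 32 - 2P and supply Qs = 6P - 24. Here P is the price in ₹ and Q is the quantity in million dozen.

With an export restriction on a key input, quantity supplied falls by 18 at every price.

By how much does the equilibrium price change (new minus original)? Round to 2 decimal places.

+2.25

Before the shock: 32 - 2P = 6P - 24 ⇒ 56 = 8P ⇒ P = 7, Q = 18.
The new curves are Qd = 32 - 2P (demand) and Qs = 6P - 42 (supply).
Equate the new curves: 32 - 2P = 6P - 42, giving 74 = 8P, P = 9.25, Q = 13.5.
ΔP = 9.25 − 7 = +2.25.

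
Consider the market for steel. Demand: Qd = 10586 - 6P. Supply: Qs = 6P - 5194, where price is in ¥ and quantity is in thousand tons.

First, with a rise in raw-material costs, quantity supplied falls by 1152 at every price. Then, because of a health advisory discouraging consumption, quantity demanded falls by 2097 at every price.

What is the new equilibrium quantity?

Solve the original market: 10586 - 6P = 6P - 5194, hence P = 1315 and Q = 2696.
The shock moves the curves to Qd = 8489 - 6P and Qs = 6P - 6346.
Equate the new curves: 8489 - 6P = 6P - 6346, giving 14835 = 12P, P = 1236.25, Q = 1071.5.

1071.5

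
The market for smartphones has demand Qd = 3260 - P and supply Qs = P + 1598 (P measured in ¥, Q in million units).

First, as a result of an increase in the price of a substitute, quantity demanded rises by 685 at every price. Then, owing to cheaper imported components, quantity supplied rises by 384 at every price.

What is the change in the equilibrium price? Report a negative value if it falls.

Original equilibrium: 3260 - P = P + 1598 gives 1662 = 2P, so P = 831 and Q = 2429.
With the change applied: demand Qd = 3945 - P, supply Qs = P + 1982.
Clearing the new market: 3945 - P = P + 1982, so P = 981.5 and Q = 2963.5.
ΔP = 981.5 − 831 = +150.5.

+150.5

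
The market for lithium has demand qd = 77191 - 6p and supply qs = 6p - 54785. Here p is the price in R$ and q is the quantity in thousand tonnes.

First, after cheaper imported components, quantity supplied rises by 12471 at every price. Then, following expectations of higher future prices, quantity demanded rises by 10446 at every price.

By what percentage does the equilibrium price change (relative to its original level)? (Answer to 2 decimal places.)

Solve the original market: 77191 - 6p = 6p - 54785, hence p = 10998 and q = 11203.
After the shift, demand is qd = 87637 - 6p and supply is qs = 6p - 42314.
Equate the new curves: 87637 - 6p = 6p - 42314, giving 129951 = 12p, p = 10829.25, q = 22661.5.
%Δp = (10829.25 − 10998) / 10998 × 100 = -1.53%.

-1.53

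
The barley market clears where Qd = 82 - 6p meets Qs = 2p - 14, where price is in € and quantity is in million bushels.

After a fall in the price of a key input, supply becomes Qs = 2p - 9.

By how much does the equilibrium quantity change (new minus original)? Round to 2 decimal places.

Before the shock: 82 - 6p = 2p - 14 ⇒ 96 = 8p ⇒ p = 12, Q = 10.
After the shift, demand is Qd = 82 - 6p and supply is Qs = 2p - 9.
Clearing the new market: 82 - 6p = 2p - 9, so p = 11.375 and Q = 13.75.
ΔQ = 13.75 − 10 = +3.75.

+3.75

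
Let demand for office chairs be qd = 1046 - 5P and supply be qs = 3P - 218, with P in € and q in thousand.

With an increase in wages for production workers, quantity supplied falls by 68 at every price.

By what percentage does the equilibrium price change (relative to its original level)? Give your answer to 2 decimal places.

+5.38

Initially, 1046 - 5P = 3P - 218, so 1264 = 8P and P = 158, q = 256.
The new curves are qd = 1046 - 5P (demand) and qs = 3P - 286 (supply).
Equate the new curves: 1046 - 5P = 3P - 286, giving 1332 = 8P, P = 166.5, q = 213.5.
%ΔP = (166.5 − 158) / 158 × 100 = +5.38%.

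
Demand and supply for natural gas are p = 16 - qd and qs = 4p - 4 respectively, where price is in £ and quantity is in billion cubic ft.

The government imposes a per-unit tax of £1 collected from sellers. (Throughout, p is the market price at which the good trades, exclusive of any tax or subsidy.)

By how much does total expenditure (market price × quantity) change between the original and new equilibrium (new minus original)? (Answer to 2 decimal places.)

+5.76

Solve the original market: 16 - p = 4p - 4, hence p = 4 and q = 12.
Since sellers keep the price net of the tax, the effective supply curve becomes qs = 4p - 8.
Setting them equal: 16 - p = 4p - 8 → 24 = 5p, so p = 4.8 and q = 11.2.
Expenditure moves from 4×12 = 48 to 4.8×11.2 = 53.76; change = +5.76.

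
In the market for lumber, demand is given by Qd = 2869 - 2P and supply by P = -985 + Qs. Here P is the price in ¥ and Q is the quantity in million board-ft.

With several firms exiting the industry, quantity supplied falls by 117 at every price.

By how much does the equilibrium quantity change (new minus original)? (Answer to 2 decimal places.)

Original equilibrium: 2869 - 2P = P + 985 gives 1884 = 3P, so P = 628 and Q = 1613.
After the shift, demand is Qd = 2869 - 2P and supply is Qs = P + 868.
Setting them equal: 2869 - 2P = P + 868 → 2001 = 3P, so P = 667 and Q = 1535.
ΔQ = 1535 − 1613 = -78.00.

-78.00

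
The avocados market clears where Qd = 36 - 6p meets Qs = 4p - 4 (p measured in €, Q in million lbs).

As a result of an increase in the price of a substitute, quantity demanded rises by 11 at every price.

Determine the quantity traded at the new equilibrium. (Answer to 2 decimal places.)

16.40

Initially, 36 - 6p = 4p - 4, so 40 = 10p and p = 4, Q = 12.
After the shift, demand is Qd = 47 - 6p and supply is Qs = 4p - 4.
Setting them equal: 47 - 6p = 4p - 4 → 51 = 10p, so p = 5.1 and Q = 16.4.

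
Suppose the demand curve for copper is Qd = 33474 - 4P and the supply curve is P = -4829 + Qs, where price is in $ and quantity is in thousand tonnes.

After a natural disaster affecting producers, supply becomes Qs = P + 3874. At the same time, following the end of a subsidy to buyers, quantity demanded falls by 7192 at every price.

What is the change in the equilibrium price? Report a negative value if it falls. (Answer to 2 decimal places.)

Original equilibrium: 33474 - 4P = P + 4829 gives 28645 = 5P, so P = 5729 and Q = 10558.
The shock moves the curves to Qd = 26282 - 4P and Qs = P + 3874.
Setting them equal: 26282 - 4P = P + 3874 → 22408 = 5P, so P = 4481.6 and Q = 8355.6.
ΔP = 4481.6 − 5729 = -1247.40.

-1247.40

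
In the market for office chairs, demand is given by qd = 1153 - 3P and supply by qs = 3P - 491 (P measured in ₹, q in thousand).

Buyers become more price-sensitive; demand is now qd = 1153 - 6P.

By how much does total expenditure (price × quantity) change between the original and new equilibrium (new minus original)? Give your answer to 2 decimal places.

-80282.00

Before the shock: 1153 - 3P = 3P - 491 ⇒ 1644 = 6P ⇒ P = 274, q = 331.
The shock moves the curves to qd = 1153 - 6P and qs = 3P - 491.
Equate the new curves: 1153 - 6P = 3P - 491, giving 1644 = 9P, P = 548/3 ≈ 182.6667, q = 57.
Expenditure moves from 274×331 = 90694 to 182.6667×57 = 10412; change = -80282.00.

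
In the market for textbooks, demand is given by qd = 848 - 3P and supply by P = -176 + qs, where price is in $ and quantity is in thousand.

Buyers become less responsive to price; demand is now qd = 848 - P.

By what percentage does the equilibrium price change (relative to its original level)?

+100

Before the shock: 848 - 3P = P + 176 ⇒ 672 = 4P ⇒ P = 168, q = 344.
The shock moves the curves to qd = 848 - P and qs = P + 176.
Setting them equal: 848 - P = P + 176 → 672 = 2P, so P = 336 and q = 512.
%ΔP = (336 − 168) / 168 × 100 = +100%.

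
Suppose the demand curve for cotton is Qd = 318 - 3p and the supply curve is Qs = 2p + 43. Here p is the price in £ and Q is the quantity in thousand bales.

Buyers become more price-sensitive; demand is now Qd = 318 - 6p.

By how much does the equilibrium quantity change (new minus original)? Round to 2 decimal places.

Before the shock: 318 - 3p = 2p + 43 ⇒ 275 = 5p ⇒ p = 55, Q = 153.
The new curves are Qd = 318 - 6p (demand) and Qs = 2p + 43 (supply).
Clearing the new market: 318 - 6p = 2p + 43, so p = 34.375 and Q = 111.75.
ΔQ = 111.75 − 153 = -41.25.

-41.25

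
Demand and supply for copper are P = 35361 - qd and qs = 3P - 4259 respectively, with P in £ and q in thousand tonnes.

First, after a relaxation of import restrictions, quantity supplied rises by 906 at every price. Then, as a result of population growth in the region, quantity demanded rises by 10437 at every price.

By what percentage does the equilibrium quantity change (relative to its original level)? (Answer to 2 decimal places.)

+31.64

Solve the original market: 35361 - P = 3P - 4259, hence P = 9905 and q = 25456.
After the shift, demand is qd = 45798 - P and supply is qs = 3P - 3353.
Equate the new curves: 45798 - P = 3P - 3353, giving 49151 = 4P, P = 12287.75, q = 33510.25.
%Δq = (33510.25 − 25456) / 25456 × 100 = +31.64%.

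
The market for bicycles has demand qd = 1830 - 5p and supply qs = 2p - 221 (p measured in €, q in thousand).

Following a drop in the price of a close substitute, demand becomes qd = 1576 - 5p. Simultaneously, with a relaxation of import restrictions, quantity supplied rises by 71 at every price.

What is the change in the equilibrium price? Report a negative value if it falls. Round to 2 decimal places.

-46.43

Solve the original market: 1830 - 5p = 2p - 221, hence p = 293 and q = 365.
After the shift, demand is qd = 1576 - 5p and supply is qs = 2p - 150.
New equilibrium: 1576 - 5p = 2p - 150 ⇒ 1726 = 7p ⇒ p = 1726/7 ≈ 246.5714, q = 2402/7 ≈ 343.1429.
Δp = 246.5714 − 293 = -46.43.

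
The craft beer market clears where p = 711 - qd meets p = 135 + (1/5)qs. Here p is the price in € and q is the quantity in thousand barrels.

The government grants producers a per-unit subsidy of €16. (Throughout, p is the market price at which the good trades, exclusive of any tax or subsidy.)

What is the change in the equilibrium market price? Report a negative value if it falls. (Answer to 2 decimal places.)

-13.33

Solve the original market: 711 - p = 5p - 675, hence p = 231 and q = 480.
Since sellers receive the price plus the subsidy, the effective supply curve becomes qs = 5p - 595.
Setting them equal: 711 - p = 5p - 595 → 1306 = 6p, so p = 653/3 ≈ 217.6667 and q = 1480/3 ≈ 493.3333.
Δp = 217.6667 − 231 = -13.33.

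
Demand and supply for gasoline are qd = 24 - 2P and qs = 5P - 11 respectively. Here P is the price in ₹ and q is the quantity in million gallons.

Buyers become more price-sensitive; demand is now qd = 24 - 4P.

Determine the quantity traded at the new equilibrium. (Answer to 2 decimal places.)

8.44

Initially, 24 - 2P = 5P - 11, so 35 = 7P and P = 5, q = 14.
The new curves are qd = 24 - 4P (demand) and qs = 5P - 11 (supply).
Equate the new curves: 24 - 4P = 5P - 11, giving 35 = 9P, P = 35/9 ≈ 3.8889, q = 76/9 ≈ 8.4444.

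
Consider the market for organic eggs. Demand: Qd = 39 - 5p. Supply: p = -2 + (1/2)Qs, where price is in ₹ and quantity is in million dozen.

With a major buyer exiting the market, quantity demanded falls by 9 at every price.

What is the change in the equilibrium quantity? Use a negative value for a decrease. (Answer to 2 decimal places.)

Solve the original market: 39 - 5p = 2p + 4, hence p = 5 and Q = 14.
The new curves are Qd = 30 - 5p (demand) and Qs = 2p + 4 (supply).
Equate the new curves: 30 - 5p = 2p + 4, giving 26 = 7p, p = 26/7 ≈ 3.7143, Q = 80/7 ≈ 11.4286.
ΔQ = 11.4286 − 14 = -2.57.

-2.57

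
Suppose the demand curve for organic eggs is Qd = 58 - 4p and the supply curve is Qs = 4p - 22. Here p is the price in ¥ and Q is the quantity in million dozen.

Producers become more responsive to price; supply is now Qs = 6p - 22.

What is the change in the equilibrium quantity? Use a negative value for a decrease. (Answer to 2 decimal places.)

+8.00

Initially, 58 - 4p = 4p - 22, so 80 = 8p and p = 10, Q = 18.
The new curves are Qd = 58 - 4p (demand) and Qs = 6p - 22 (supply).
New equilibrium: 58 - 4p = 6p - 22 ⇒ 80 = 10p ⇒ p = 8, Q = 26.
ΔQ = 26 − 18 = +8.00.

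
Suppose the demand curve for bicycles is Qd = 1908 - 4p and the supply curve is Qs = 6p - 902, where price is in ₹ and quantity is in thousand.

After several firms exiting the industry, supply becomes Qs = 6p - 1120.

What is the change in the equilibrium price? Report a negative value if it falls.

+21.8

Solve the original market: 1908 - 4p = 6p - 902, hence p = 281 and Q = 784.
With the change applied: demand Qd = 1908 - 4p, supply Qs = 6p - 1120.
Setting them equal: 1908 - 4p = 6p - 1120 → 3028 = 10p, so p = 302.8 and Q = 696.8.
Δp = 302.8 − 281 = +21.8.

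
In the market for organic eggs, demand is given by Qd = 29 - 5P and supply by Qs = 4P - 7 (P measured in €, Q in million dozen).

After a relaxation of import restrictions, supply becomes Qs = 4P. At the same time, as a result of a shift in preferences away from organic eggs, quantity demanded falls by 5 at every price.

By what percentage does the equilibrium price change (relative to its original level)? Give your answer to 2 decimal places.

Original equilibrium: 29 - 5P = 4P - 7 gives 36 = 9P, so P = 4 and Q = 9.
The new curves are Qd = 24 - 5P (demand) and Qs = 4P (supply).
Equate the new curves: 24 - 5P = 4P, giving 24 = 9P, P = 8/3 ≈ 2.6667, Q = 32/3 ≈ 10.6667.
%ΔP = (2.6667 − 4) / 4 × 100 = -33.33%.

-33.33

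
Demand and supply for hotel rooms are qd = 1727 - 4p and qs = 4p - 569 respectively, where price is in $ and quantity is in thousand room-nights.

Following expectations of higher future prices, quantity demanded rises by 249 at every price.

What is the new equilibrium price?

318.125

Solve the original market: 1727 - 4p = 4p - 569, hence p = 287 and q = 579.
The shock moves the curves to qd = 1976 - 4p and qs = 4p - 569.
New equilibrium: 1976 - 4p = 4p - 569 ⇒ 2545 = 8p ⇒ p = 318.125, q = 703.5.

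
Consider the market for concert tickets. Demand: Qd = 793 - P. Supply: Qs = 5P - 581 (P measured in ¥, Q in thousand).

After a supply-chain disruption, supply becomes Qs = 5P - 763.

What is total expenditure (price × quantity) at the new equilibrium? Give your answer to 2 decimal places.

138397.56

Before the shock: 793 - P = 5P - 581 ⇒ 1374 = 6P ⇒ P = 229, Q = 564.
With the change applied: demand Qd = 793 - P, supply Qs = 5P - 763.
New equilibrium: 793 - P = 5P - 763 ⇒ 1556 = 6P ⇒ P = 778/3 ≈ 259.3333, Q = 1601/3 ≈ 533.6667.
New expenditure = 259.3333 × 533.6667 = 138397.56.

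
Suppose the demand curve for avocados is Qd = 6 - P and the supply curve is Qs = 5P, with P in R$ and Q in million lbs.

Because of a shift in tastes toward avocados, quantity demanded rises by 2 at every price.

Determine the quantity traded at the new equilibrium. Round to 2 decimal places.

6.67

Original equilibrium: 6 - P = 5P gives 6 = 6P, so P = 1 and Q = 5.
After the shift, demand is Qd = 8 - P and supply is Qs = 5P.
Setting them equal: 8 - P = 5P → 8 = 6P, so P = 4/3 ≈ 1.3333 and Q = 20/3 ≈ 6.6667.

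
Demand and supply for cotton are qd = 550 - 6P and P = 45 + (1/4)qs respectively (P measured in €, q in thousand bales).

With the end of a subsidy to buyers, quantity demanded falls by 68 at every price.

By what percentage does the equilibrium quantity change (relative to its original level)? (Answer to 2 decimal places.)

Initially, 550 - 6P = 4P - 180, so 730 = 10P and P = 73, q = 112.
After the shift, demand is qd = 482 - 6P and supply is qs = 4P - 180.
Equate the new curves: 482 - 6P = 4P - 180, giving 662 = 10P, P = 66.2, q = 84.8.
%Δq = (84.8 − 112) / 112 × 100 = -24.29%.

-24.29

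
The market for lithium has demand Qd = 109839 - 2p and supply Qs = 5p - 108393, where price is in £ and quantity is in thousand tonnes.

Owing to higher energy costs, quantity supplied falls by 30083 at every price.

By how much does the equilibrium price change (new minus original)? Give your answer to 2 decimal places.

Initially, 109839 - 2p = 5p - 108393, so 218232 = 7p and p = 31176, Q = 47487.
The new curves are Qd = 109839 - 2p (demand) and Qs = 5p - 138476 (supply).
Setting them equal: 109839 - 2p = 5p - 138476 → 248315 = 7p, so p = 248315/7 ≈ 35473.5714 and Q = 272243/7 ≈ 38891.8571.
Δp = 35473.5714 − 31176 = +4297.57.

+4297.57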